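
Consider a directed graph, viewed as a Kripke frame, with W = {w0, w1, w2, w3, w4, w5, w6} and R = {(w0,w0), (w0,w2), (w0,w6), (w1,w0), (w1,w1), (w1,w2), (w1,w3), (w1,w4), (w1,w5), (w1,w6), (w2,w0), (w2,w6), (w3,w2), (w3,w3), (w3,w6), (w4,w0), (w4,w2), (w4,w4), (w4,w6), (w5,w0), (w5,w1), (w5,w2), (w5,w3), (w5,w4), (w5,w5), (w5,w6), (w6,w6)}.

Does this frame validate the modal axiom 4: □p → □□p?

The schema 4 characterises exactly the transitive frames.
Transitive: no — w3 R w2 and w2 R w0, but not w3 R w0.

No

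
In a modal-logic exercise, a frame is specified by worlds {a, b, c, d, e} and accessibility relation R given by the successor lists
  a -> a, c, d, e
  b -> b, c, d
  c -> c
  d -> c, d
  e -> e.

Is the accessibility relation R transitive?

Yes

Transitive: yes — every two-step R-path is closed by a direct edge.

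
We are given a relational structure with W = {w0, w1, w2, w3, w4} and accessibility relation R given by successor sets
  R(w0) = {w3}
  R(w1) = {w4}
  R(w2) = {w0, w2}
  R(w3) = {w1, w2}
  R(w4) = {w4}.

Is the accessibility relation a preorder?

Reflexive: no — w0 is not related to itself.
Transitive: no — w0 R w3 and w3 R w1, but not w0 R w1.
So R is not a preorder.

No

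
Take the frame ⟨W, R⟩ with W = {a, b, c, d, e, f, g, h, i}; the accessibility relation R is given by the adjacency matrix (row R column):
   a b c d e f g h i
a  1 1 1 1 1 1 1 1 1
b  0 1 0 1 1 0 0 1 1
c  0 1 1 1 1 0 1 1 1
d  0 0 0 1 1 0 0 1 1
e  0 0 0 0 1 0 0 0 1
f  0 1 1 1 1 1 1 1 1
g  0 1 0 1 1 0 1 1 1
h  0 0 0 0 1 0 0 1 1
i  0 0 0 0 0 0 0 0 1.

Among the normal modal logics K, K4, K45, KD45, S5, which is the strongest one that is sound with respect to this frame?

Transitive (axiom 4): yes — every two-step R-path is closed by a direct edge.
Euclidean (axiom 5): no — a R b and a R c, but not b R c.
Serial (axiom D): yes — every world has a successor (e.g. a R a).
Reflexive (axiom T): yes — every world is R-related to itself.
So F validates K, K4; K45 would additionally require R to be Euclidean. The strongest is K4.

K4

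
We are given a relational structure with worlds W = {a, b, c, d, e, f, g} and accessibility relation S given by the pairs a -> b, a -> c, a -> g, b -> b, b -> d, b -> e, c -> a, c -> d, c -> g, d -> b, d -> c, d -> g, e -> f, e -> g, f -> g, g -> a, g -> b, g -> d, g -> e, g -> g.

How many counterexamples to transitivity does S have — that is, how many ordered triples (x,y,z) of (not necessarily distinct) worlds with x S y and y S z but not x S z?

Enumerating: (a,b,d), (a,b,e), (a,c,a), (a,c,d), (a,g,a), (a,g,d), (a,g,e), (b,d,c), (b,d,g), (b,e,f), (b,e,g), (c,a,b), … and 23 more.
Total: 35.

35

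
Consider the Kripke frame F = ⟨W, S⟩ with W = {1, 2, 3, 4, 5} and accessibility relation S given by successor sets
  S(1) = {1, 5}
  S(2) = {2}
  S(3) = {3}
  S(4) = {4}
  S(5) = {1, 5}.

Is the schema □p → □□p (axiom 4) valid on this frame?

Yes

By correspondence theory, 4 is valid on a frame iff S is transitive.
Transitive: yes — every two-step S-path is closed by a direct edge.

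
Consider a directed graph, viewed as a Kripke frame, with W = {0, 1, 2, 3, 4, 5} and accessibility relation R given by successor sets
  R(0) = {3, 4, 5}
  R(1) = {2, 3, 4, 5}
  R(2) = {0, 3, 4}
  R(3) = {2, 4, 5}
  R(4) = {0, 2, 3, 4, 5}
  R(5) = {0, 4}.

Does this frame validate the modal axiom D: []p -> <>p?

Axiom D corresponds to the accessibility relation being serial.
Serial: yes — every world has a successor (e.g. 0 R 3).

Yes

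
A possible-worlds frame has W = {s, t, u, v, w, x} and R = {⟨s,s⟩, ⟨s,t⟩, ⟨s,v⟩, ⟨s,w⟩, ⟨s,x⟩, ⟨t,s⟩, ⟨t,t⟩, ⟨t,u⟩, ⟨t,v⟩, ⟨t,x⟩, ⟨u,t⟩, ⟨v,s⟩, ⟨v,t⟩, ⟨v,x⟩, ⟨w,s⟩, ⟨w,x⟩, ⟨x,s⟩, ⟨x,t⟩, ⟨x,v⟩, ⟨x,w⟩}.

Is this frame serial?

Yes

Serial: yes — every world has a successor (e.g. s R s).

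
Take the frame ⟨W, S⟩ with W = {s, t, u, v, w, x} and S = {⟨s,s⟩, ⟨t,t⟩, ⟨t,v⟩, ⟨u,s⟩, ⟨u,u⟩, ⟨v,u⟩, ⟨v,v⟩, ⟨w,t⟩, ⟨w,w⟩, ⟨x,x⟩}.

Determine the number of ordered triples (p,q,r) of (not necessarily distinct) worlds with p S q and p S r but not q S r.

4

Enumerating: (t,v,t), (u,s,u), (v,u,v), (w,t,w).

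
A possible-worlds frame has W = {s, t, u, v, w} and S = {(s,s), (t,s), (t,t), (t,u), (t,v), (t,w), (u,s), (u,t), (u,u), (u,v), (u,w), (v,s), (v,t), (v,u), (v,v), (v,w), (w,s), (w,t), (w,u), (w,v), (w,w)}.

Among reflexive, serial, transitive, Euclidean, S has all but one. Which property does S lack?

Euclidean

Reflexive: yes — every world is S-related to itself.
Serial: yes — every world has a successor (e.g. s S s).
Transitive: yes — every two-step S-path is closed by a direct edge.
Euclidean: no — t S s and t S u, but not s S u.
Only Euclidean fails.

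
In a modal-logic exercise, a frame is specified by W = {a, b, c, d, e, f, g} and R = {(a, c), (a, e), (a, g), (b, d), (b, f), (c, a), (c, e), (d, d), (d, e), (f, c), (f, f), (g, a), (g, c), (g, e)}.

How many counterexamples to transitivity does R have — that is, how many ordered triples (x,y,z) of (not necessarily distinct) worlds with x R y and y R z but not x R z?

Enumerating: (a,c,a), (a,g,a), (b,d,e), (b,f,c), (c,a,c), (c,a,g), (f,c,a), (f,c,e), (g,a,g).

9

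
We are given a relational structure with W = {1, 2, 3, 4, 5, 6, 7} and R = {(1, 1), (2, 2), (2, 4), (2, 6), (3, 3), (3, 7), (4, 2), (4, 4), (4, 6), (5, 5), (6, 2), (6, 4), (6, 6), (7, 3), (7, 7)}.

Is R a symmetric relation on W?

Symmetric: yes — every pair in R has its reverse in R.

Yes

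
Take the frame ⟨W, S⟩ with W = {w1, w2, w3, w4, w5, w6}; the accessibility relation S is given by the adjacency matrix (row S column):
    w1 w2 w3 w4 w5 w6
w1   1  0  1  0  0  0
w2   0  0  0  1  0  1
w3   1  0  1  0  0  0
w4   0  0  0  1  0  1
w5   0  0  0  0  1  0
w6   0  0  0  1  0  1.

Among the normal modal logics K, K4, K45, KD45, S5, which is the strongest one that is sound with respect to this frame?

Transitive (axiom 4): yes — every two-step S-path is closed by a direct edge.
Euclidean (axiom 5): yes — any two successors of a common world are S-related.
Serial (axiom D): yes — every world has a successor (e.g. w1 S w1).
Reflexive (axiom T): no — w2 is not related to itself.
So F validates K, K4, K45, KD45; S5 would additionally require S to be reflexive. The strongest is KD45.

KD45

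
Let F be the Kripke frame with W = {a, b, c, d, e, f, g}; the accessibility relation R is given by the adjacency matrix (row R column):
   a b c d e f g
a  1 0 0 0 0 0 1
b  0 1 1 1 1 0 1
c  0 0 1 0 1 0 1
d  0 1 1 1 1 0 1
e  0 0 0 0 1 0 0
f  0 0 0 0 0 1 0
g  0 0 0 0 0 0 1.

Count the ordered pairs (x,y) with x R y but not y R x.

9

Enumerating: (a,g), (b,c), (b,e), (b,g), (c,e), (c,g), (d,c), (d,e), (d,g).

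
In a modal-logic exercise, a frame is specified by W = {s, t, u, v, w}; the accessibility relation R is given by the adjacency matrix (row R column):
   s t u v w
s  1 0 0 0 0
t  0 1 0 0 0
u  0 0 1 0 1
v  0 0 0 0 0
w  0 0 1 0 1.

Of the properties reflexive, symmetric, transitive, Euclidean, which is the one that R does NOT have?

Reflexive: no — v is not related to itself.
Symmetric: yes — every pair in R has its reverse in R.
Transitive: yes — every two-step R-path is closed by a direct edge.
Euclidean: yes — any two successors of a common world are R-related.
Only reflexive fails.

reflexive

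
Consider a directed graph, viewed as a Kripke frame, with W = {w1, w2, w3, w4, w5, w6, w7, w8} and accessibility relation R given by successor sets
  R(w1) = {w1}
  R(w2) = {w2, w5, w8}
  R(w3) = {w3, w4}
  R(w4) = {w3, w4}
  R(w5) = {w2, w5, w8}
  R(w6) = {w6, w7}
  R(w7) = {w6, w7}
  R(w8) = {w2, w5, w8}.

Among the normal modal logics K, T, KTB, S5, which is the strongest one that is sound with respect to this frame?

S5

Reflexive (axiom T): yes — every world is R-related to itself.
Symmetric (axiom B): yes — every pair in R has its reverse in R.
Euclidean (axiom 5): yes — any two successors of a common world are R-related.
So F validates K, T, KTB, S5. The strongest is S5.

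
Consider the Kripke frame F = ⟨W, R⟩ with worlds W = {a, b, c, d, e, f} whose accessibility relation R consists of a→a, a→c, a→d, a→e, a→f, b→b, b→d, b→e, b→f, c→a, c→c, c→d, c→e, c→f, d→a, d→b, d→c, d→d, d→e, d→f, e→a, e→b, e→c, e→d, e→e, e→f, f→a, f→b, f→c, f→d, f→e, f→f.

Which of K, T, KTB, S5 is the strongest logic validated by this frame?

KTB

Reflexive (axiom T): yes — every world is R-related to itself.
Symmetric (axiom B): yes — every pair in R has its reverse in R.
Euclidean (axiom 5): no — d R a and d R b, but not a R b.
So F validates K, T, KTB; S5 would additionally require R to be Euclidean. The strongest is KTB.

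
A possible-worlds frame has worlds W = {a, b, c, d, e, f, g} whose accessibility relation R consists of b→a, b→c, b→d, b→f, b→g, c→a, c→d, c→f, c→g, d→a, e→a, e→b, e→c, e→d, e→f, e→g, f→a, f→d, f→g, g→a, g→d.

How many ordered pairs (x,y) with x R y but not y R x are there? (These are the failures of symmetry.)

21

Enumerating: (b,a), (b,c), (b,d), (b,f), (b,g), (c,a), (c,d), (c,f), (c,g), (d,a), (e,a), (e,b), … and 9 more.
Total: 21.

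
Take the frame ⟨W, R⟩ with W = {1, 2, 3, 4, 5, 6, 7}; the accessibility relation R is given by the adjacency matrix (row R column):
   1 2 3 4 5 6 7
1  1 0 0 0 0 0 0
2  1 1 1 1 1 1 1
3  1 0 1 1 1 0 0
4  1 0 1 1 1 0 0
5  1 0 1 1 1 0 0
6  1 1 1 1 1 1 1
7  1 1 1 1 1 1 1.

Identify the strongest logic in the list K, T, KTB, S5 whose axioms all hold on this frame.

Reflexive (axiom T): yes — every world is R-related to itself.
Symmetric (axiom B): no — 2 R 1 but not 1 R 2.
Euclidean (axiom 5): no — 2 R 1 and 2 R 3, but not 1 R 3.
So F validates K, T; KTB would additionally require R to be symmetric. The strongest is T.

T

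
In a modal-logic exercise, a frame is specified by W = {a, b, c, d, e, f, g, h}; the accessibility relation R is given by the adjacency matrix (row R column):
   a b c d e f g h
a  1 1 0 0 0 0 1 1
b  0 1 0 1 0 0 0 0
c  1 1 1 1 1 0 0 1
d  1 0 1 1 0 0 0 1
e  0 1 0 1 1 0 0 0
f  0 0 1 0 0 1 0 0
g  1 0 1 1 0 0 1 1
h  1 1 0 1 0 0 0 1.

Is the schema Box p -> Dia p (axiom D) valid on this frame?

Yes

The schema D characterises exactly the serial frames.
Serial: yes — every world has a successor (e.g. a R a).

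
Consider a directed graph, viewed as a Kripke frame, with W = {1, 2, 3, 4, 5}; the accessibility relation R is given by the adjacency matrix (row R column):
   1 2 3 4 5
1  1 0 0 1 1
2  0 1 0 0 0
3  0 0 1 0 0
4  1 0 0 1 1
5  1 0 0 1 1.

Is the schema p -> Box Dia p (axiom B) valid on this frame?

Yes

Axiom B corresponds to the accessibility relation being symmetric.
Symmetric: yes — every pair in R has its reverse in R.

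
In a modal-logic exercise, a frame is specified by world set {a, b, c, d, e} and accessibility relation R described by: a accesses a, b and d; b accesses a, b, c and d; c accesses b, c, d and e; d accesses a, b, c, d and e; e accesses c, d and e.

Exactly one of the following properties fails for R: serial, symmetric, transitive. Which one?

Serial: yes — every world has a successor (e.g. a R a).
Symmetric: yes — every pair in R has its reverse in R.
Transitive: no — a R b and b R c, but not a R c.
Only transitive fails.

transitive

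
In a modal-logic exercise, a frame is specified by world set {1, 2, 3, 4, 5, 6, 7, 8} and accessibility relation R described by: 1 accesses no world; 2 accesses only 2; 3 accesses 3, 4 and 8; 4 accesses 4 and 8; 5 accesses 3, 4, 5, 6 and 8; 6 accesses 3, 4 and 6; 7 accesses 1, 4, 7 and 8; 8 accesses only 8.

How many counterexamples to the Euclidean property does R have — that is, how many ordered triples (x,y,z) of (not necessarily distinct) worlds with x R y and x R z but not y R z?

27

Enumerating: (3,4,3), (3,8,3), (3,8,4), (4,8,4), (5,3,5), (5,3,6), (5,4,3), (5,4,5), (5,4,6), (5,6,5), (5,6,8), (5,8,3), … and 15 more.
Total: 27.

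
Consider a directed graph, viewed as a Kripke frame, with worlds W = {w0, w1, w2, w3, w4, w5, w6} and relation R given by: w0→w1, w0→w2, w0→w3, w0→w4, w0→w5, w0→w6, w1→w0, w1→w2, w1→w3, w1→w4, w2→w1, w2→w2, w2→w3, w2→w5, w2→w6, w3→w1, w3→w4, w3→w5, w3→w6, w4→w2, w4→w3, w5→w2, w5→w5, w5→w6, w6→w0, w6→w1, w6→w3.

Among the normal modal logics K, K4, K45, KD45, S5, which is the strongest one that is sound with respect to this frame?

Transitive (axiom 4): no — w1 R w0 and w0 R w5, but not w1 R w5.
Euclidean (axiom 5): no — w0 R w1 and w0 R w5, but not w1 R w5.
Serial (axiom D): yes — every world has a successor (e.g. w0 R w1).
Reflexive (axiom T): no — w0 is not related to itself.
So F validates K; K4 would additionally require R to be transitive. The strongest is K.

K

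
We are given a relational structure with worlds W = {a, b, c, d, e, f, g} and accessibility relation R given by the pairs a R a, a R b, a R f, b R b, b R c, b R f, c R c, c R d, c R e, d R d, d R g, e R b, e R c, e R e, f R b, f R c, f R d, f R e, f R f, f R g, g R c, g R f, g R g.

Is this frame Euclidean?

Euclidean: no — b R c and b R f, but not c R f.

No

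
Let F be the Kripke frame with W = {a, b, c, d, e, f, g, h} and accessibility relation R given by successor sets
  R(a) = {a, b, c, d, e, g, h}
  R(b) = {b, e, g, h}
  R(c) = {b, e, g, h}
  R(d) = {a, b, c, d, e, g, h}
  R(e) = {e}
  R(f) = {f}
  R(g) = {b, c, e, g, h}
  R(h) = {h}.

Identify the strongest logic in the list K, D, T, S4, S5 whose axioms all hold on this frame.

D

Serial (axiom D): yes — every world has a successor (e.g. a R a).
Reflexive (axiom T): no — c is not related to itself.
Transitive (axiom 4): no — b R g and g R c, but not b R c.
Euclidean (axiom 5): no — a R b and a R c, but not b R c.
So F validates K, D; T would additionally require R to be reflexive. The strongest is D.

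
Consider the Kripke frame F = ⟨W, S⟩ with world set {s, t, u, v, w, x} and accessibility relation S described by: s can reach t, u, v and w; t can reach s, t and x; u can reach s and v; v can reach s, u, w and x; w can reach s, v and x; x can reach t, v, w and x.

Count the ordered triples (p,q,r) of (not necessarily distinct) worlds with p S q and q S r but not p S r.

35

Enumerating: (s,t,s), (s,t,x), (s,u,s), (s,v,s), (s,v,x), (s,w,s), (s,w,x), (t,s,u), (t,s,v), (t,s,w), (t,x,v), (t,x,w), … and 23 more.
Total: 35.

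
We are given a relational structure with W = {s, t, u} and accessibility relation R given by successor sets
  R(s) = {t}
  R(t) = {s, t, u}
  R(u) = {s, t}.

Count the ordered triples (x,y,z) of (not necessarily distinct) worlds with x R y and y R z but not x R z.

Enumerating: (s,t,s), (s,t,u), (u,t,u).

3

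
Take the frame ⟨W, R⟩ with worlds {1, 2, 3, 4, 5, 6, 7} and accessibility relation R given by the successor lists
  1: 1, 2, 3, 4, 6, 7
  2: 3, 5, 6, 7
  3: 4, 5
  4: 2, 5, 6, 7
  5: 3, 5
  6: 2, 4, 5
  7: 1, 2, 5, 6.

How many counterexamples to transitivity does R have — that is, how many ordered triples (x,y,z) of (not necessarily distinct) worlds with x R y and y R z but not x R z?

Enumerating: (1,2,5), (1,3,5), (1,4,5), (1,6,5), (1,7,5), (2,3,4), (2,6,2), (2,6,4), (2,7,1), (2,7,2), (3,4,2), (3,4,6), … and 20 more.
Total: 32.

32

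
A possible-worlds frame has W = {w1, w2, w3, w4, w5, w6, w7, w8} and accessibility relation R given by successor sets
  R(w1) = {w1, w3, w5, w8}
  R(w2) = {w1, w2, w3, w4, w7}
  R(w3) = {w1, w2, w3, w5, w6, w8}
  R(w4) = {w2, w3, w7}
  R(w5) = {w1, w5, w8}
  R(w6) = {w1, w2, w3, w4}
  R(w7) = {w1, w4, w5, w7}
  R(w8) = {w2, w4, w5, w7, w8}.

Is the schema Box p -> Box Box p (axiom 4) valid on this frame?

By correspondence theory, 4 is valid on a frame iff R is transitive.
Transitive: no — w1 R w3 and w3 R w2, but not w1 R w2.

No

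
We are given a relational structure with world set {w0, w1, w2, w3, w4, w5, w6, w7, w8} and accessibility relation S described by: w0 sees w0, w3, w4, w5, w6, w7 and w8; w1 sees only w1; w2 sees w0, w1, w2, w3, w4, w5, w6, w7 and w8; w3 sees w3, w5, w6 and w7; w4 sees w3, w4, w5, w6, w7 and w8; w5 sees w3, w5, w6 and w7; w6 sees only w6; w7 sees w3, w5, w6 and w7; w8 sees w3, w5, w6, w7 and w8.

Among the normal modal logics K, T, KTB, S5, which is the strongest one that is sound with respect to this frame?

Reflexive (axiom T): yes — every world is S-related to itself.
Symmetric (axiom B): no — w0 S w3 but not w3 S w0.
Euclidean (axiom 5): no — w0 S w3 and w0 S w4, but not w3 S w4.
So F validates K, T; KTB would additionally require S to be symmetric. The strongest is T.

T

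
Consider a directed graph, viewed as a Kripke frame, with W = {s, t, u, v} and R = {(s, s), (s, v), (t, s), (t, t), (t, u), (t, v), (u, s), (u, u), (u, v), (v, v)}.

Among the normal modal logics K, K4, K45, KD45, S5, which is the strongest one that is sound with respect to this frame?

K4

Transitive (axiom 4): yes — every two-step R-path is closed by a direct edge.
Euclidean (axiom 5): no — t R s and t R u, but not s R u.
Serial (axiom D): yes — every world has a successor (e.g. s R s).
Reflexive (axiom T): yes — every world is R-related to itself.
So F validates K, K4; K45 would additionally require R to be Euclidean. The strongest is K4.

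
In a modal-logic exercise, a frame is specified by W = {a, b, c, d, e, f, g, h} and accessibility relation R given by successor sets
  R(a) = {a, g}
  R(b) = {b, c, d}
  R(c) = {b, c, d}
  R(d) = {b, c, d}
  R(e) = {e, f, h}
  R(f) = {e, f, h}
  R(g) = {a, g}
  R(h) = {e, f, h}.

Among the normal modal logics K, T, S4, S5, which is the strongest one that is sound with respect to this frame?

S5

Reflexive (axiom T): yes — every world is R-related to itself.
Transitive (axiom 4): yes — every two-step R-path is closed by a direct edge.
Euclidean (axiom 5): yes — any two successors of a common world are R-related.
So F validates K, T, S4, S5. The strongest is S5.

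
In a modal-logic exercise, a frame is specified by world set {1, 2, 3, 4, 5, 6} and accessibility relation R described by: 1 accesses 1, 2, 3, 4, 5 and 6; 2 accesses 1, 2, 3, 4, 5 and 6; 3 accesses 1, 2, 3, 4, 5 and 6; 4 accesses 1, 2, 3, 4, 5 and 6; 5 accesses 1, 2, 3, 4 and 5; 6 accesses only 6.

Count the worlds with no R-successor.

R is serial; there are no such worlds.

0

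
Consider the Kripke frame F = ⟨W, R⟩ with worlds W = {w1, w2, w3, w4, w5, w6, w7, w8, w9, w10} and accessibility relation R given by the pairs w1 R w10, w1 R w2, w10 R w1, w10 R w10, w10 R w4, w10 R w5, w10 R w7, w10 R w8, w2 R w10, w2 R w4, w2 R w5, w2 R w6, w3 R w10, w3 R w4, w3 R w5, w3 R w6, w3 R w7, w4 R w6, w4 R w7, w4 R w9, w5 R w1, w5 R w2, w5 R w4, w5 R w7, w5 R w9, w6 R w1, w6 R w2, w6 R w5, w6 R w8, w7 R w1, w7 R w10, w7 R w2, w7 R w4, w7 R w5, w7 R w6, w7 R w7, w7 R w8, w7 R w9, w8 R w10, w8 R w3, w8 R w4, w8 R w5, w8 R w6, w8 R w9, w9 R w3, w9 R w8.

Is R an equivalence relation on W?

No

Reflexive: no — w1 is not related to itself.
Symmetric: no — w1 R w2 but not w2 R w1.
Transitive: no — w1 R w10 and w10 R w4, but not w1 R w4.
So R is not an equivalence relation.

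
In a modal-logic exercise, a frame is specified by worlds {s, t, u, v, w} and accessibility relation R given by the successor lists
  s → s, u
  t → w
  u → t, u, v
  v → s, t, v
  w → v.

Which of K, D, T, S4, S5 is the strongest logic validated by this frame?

Serial (axiom D): yes — every world has a successor (e.g. s R s).
Reflexive (axiom T): no — t is not related to itself.
Transitive (axiom 4): no — s R u and u R t, but not s R t.
Euclidean (axiom 5): no — u R t and u R v, but not t R v.
So F validates K, D; T would additionally require R to be reflexive. The strongest is D.

D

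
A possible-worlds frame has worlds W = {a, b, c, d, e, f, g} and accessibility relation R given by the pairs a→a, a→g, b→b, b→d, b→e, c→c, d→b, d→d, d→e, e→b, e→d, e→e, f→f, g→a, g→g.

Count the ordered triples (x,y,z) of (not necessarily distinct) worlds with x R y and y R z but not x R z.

R is transitive; there are no such tuples.

0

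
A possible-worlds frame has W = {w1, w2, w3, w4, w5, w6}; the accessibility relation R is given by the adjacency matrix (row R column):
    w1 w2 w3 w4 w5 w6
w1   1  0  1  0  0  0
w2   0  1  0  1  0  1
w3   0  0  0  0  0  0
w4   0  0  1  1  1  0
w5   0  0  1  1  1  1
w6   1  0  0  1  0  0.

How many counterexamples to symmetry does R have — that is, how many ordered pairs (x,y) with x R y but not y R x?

8

Enumerating: (w1,w3), (w2,w4), (w2,w6), (w4,w3), (w5,w3), (w5,w6), (w6,w1), (w6,w4).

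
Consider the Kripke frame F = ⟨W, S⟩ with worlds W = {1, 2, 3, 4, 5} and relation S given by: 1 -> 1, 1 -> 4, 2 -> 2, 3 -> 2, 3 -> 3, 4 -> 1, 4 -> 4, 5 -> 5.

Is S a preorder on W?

Reflexive: yes — every world is S-related to itself.
Transitive: yes — every two-step S-path is closed by a direct edge.
So S is a preorder.

Yes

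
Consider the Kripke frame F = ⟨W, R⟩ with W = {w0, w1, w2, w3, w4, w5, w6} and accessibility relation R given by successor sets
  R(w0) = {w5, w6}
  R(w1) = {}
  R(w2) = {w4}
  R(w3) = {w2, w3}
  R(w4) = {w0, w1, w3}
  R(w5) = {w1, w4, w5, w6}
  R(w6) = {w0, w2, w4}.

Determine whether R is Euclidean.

No

Euclidean: no — w0 R w6 and w0 R w5, but not w6 R w5.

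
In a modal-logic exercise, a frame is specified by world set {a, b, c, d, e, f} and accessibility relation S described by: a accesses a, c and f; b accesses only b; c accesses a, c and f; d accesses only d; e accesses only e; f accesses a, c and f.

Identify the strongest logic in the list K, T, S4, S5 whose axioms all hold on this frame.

S5

Reflexive (axiom T): yes — every world is S-related to itself.
Transitive (axiom 4): yes — every two-step S-path is closed by a direct edge.
Euclidean (axiom 5): yes — any two successors of a common world are S-related.
So F validates K, T, S4, S5. The strongest is S5.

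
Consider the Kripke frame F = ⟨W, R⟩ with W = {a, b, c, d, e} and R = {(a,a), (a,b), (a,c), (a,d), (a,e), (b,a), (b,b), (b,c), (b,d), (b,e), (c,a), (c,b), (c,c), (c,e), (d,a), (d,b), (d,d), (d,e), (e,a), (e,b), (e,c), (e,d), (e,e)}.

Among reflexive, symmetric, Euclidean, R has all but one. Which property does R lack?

Reflexive: yes — every world is R-related to itself.
Symmetric: yes — every pair in R has its reverse in R.
Euclidean: no — a R c and a R d, but not c R d.
Only Euclidean fails.

Euclidean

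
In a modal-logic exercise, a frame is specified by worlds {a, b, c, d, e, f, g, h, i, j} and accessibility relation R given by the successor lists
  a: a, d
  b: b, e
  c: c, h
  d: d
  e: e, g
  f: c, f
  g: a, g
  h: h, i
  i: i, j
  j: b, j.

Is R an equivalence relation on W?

Reflexive: yes — every world is R-related to itself.
Symmetric: no — a R d but not d R a.
Transitive: no — b R e and e R g, but not b R g.
So R is not an equivalence relation.

No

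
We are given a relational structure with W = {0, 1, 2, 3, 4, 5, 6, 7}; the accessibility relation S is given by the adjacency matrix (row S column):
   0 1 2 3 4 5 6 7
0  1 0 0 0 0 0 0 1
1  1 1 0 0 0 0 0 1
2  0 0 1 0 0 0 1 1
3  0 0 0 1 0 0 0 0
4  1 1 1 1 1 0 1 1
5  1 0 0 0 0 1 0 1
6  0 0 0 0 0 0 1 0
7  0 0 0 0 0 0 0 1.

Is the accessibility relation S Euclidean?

Euclidean: no — 1 S 7 and 1 S 0, but not 7 S 0.

No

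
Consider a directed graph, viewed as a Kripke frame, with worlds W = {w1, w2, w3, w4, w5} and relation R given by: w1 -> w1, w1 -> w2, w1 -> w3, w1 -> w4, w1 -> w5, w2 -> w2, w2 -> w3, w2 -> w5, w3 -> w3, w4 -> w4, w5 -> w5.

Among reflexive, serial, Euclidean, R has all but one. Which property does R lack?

Reflexive: yes — every world is R-related to itself.
Serial: yes — every world has a successor (e.g. w1 R w1).
Euclidean: no — w1 R w2 and w1 R w4, but not w2 R w4.
Only Euclidean fails.

Euclidean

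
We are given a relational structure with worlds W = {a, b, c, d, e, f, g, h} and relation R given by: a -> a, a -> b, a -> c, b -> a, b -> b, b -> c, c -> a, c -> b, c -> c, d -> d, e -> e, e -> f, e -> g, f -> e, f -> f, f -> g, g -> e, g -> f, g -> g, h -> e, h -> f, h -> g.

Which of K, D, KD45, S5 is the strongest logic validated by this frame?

KD45

Serial (axiom D): yes — every world has a successor (e.g. a R a).
Euclidean (axiom 5): yes — any two successors of a common world are R-related.
Transitive (axiom 4): yes — every two-step R-path is closed by a direct edge.
Reflexive (axiom T): no — h is not related to itself.
So F validates K, D, KD45; S5 would additionally require R to be reflexive. The strongest is KD45.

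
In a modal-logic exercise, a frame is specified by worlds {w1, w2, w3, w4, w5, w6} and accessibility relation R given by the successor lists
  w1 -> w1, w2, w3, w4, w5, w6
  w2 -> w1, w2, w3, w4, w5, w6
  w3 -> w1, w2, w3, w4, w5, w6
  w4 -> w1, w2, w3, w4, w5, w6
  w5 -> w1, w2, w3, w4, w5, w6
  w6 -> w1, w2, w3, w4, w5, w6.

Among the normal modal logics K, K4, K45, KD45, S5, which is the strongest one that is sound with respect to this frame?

Transitive (axiom 4): yes — every two-step R-path is closed by a direct edge.
Euclidean (axiom 5): yes — any two successors of a common world are R-related.
Serial (axiom D): yes — every world has a successor (e.g. w1 R w1).
Reflexive (axiom T): yes — every world is R-related to itself.
So F validates K, K4, K45, KD45, S5. The strongest is S5.

S5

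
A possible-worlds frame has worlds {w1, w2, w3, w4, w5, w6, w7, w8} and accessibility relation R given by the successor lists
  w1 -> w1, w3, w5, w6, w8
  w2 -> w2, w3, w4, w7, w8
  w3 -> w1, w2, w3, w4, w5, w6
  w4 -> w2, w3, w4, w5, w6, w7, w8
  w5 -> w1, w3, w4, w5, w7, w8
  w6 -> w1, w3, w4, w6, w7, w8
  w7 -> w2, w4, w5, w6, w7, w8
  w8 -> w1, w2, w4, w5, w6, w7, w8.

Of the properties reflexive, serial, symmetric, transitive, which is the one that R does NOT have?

transitive

Reflexive: yes — every world is R-related to itself.
Serial: yes — every world has a successor (e.g. w1 R w1).
Symmetric: yes — every pair in R has its reverse in R.
Transitive: no — w1 R w3 and w3 R w2, but not w1 R w2.
Only transitive fails.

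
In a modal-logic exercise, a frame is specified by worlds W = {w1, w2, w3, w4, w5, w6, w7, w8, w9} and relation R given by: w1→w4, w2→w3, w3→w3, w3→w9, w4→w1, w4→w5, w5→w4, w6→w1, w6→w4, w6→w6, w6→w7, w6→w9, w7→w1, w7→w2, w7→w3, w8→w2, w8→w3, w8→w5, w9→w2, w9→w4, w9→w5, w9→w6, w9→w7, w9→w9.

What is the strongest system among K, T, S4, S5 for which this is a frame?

Reflexive (axiom T): no — w1 is not related to itself.
Transitive (axiom 4): no — w1 R w4 and w4 R w5, but not w1 R w5.
Euclidean (axiom 5): no — w4 R w1 and w4 R w5, but not w1 R w5.
So F validates K; T would additionally require R to be reflexive. The strongest is K.

K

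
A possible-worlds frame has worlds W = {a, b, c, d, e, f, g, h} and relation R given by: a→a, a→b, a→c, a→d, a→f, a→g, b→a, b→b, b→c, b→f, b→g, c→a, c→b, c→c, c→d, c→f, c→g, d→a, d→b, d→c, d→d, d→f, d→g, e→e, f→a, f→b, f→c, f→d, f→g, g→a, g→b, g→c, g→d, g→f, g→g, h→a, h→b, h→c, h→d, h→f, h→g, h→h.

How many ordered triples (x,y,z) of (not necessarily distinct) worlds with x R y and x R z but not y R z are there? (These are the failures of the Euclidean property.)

Enumerating: (a,b,d), (a,f,f), (b,f,f), (c,b,d), (c,f,f), (d,b,d), (d,f,f), (f,b,d), (g,b,d), (g,f,f), (h,a,h), (h,b,d), (h,b,h), (h,c,h), (h,d,h), (h,f,f), (h,f,h), (h,g,h).

18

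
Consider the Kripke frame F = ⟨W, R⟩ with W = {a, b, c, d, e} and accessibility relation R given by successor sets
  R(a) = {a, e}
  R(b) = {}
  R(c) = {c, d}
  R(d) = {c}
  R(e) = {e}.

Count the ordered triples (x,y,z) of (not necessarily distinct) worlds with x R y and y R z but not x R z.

1

Enumerating: (d,c,d).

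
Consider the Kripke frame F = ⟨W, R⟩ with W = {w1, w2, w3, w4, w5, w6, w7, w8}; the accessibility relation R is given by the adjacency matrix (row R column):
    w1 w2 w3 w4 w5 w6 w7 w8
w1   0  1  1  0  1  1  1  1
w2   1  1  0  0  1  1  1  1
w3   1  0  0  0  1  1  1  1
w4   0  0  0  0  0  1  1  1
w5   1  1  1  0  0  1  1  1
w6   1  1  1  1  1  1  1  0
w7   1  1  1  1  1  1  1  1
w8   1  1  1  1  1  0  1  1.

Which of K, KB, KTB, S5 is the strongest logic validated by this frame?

Symmetric (axiom B): yes — every pair in R has its reverse in R.
Reflexive (axiom T): no — w1 is not related to itself.
Euclidean (axiom 5): no — w1 R w2 and w1 R w3, but not w2 R w3.
So F validates K, KB; KTB would additionally require R to be reflexive. The strongest is KB.

KB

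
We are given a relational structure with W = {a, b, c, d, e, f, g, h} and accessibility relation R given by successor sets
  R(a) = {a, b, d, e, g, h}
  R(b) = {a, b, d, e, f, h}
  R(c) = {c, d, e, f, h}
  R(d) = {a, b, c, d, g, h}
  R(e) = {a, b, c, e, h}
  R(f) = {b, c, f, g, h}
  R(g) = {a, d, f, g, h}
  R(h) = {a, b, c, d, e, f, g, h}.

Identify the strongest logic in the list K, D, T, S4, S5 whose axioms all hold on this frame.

Serial (axiom D): yes — every world has a successor (e.g. a R a).
Reflexive (axiom T): yes — every world is R-related to itself.
Transitive (axiom 4): no — a R b and b R f, but not a R f.
Euclidean (axiom 5): no — a R b and a R g, but not b R g.
So F validates K, D, T; S4 would additionally require R to be transitive. The strongest is T.

T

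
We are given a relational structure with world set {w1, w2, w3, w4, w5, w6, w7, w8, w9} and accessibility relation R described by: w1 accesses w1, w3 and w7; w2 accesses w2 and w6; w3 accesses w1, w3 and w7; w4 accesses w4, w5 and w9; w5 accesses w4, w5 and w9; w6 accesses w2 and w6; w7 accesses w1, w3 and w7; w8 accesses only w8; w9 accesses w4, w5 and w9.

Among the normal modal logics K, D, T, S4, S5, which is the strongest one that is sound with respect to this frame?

Serial (axiom D): yes — every world has a successor (e.g. w1 R w1).
Reflexive (axiom T): yes — every world is R-related to itself.
Transitive (axiom 4): yes — every two-step R-path is closed by a direct edge.
Euclidean (axiom 5): yes — any two successors of a common world are R-related.
So F validates K, D, T, S4, S5. The strongest is S5.

S5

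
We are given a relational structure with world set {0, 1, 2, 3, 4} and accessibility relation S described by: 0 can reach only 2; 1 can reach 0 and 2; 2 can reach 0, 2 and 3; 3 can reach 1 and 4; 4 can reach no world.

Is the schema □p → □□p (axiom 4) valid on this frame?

No

By correspondence theory, 4 is valid on a frame iff S is transitive.
Transitive: no — 0 S 2 and 2 S 3, but not 0 S 3.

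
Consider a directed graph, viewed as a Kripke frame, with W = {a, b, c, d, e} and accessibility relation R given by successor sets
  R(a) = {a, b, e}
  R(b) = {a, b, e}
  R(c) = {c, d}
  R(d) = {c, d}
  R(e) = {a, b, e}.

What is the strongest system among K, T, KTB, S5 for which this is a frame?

S5

Reflexive (axiom T): yes — every world is R-related to itself.
Symmetric (axiom B): yes — every pair in R has its reverse in R.
Euclidean (axiom 5): yes — any two successors of a common world are R-related.
So F validates K, T, KTB, S5. The strongest is S5.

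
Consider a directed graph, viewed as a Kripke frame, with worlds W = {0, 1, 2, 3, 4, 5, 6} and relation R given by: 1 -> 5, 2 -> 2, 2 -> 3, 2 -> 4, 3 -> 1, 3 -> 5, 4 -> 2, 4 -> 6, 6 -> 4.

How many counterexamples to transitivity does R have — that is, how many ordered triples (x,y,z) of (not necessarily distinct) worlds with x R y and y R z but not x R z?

8

Enumerating: (2,3,1), (2,3,5), (2,4,6), (4,2,3), (4,2,4), (4,6,4), (6,4,2), (6,4,6).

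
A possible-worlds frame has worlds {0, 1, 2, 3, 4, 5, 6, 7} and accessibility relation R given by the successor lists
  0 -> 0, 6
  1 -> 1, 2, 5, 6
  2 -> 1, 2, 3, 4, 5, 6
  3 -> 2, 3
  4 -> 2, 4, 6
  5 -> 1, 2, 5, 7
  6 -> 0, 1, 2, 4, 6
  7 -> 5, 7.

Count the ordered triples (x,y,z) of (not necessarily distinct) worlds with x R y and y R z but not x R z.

28

Enumerating: (0,6,1), (0,6,2), (0,6,4), (1,2,3), (1,2,4), (1,5,7), (1,6,0), (1,6,4), (2,5,7), (2,6,0), (3,2,1), (3,2,4), … and 16 more.
Total: 28.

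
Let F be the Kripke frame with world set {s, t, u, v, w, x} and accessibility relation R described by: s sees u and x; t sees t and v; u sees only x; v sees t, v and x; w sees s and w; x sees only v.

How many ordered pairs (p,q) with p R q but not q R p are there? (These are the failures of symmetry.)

Enumerating: (s,u), (s,x), (u,x), (w,s).

4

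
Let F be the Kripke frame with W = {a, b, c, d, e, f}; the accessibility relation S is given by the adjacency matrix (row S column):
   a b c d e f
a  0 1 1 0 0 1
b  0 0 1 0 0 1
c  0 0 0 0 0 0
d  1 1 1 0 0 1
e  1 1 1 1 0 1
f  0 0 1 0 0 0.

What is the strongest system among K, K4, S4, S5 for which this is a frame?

K4

Transitive (axiom 4): yes — every two-step S-path is closed by a direct edge.
Reflexive (axiom T): no — a is not related to itself.
Euclidean (axiom 5): no — a S c and a S b, but not c S b.
So F validates K, K4; S4 would additionally require S to be reflexive. The strongest is K4.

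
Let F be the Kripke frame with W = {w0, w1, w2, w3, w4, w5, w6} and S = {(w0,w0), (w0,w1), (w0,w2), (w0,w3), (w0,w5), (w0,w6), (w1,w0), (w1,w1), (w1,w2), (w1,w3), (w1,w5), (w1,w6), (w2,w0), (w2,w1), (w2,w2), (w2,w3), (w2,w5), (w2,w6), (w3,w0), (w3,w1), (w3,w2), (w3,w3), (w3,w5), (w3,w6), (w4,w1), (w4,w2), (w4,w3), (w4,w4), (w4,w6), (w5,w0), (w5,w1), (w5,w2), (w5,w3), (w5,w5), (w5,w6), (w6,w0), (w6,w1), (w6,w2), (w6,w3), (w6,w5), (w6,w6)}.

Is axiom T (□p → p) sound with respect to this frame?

Yes

Axiom T corresponds to the accessibility relation being reflexive.
Reflexive: yes — every world is S-related to itself.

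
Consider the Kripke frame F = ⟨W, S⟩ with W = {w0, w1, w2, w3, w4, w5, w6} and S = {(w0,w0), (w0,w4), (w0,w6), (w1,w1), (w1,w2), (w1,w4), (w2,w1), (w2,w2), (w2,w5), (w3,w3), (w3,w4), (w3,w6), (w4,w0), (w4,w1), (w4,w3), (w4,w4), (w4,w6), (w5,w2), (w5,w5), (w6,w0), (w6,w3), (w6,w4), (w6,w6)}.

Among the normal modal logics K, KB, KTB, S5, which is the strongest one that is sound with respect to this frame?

Symmetric (axiom B): yes — every pair in S has its reverse in S.
Reflexive (axiom T): yes — every world is S-related to itself.
Euclidean (axiom 5): no — w1 S w2 and w1 S w4, but not w2 S w4.
So F validates K, KB, KTB; S5 would additionally require S to be Euclidean. The strongest is KTB.

KTB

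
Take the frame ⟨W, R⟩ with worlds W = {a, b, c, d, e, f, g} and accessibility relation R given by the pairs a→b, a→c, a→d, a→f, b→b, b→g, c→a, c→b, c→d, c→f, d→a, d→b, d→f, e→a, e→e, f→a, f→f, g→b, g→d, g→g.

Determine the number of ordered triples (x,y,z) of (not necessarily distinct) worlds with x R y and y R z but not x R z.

Enumerating: (a,b,g), (a,c,a), (a,d,a), (a,f,a), (b,g,d), (c,a,c), (c,b,g), (d,a,c), (d,a,d), (d,b,g), (e,a,b), (e,a,c), … and 7 more.
Total: 19.

19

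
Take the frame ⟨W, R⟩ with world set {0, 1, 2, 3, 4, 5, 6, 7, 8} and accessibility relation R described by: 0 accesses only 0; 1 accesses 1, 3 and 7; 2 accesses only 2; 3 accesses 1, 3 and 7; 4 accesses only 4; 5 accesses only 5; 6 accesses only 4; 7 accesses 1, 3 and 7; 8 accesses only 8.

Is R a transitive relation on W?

Yes

Transitive: yes — every two-step R-path is closed by a direct edge.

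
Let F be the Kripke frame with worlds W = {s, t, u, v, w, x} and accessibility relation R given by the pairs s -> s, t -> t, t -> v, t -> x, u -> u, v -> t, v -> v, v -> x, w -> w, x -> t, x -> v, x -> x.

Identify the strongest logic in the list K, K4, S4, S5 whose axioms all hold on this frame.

S5

Transitive (axiom 4): yes — every two-step R-path is closed by a direct edge.
Reflexive (axiom T): yes — every world is R-related to itself.
Euclidean (axiom 5): yes — any two successors of a common world are R-related.
So F validates K, K4, S4, S5. The strongest is S5.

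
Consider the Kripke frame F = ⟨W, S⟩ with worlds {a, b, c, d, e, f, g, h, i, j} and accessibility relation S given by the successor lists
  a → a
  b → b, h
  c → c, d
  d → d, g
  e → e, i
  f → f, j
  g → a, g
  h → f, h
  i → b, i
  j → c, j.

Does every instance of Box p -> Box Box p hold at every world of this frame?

Axiom 4 corresponds to the accessibility relation being transitive.
Transitive: no — b S h and h S f, but not b S f.

No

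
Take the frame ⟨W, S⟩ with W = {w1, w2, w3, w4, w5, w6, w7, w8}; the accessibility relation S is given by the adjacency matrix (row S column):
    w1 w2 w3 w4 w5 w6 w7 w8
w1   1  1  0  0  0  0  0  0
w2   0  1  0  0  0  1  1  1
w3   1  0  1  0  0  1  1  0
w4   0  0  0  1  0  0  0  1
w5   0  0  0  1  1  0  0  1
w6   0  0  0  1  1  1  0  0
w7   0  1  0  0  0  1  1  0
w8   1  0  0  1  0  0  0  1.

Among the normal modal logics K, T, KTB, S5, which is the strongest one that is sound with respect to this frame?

Reflexive (axiom T): yes — every world is S-related to itself.
Symmetric (axiom B): no — w1 S w2 but not w2 S w1.
Euclidean (axiom 5): no — w2 S w6 and w2 S w7, but not w6 S w7.
So F validates K, T; KTB would additionally require S to be symmetric. The strongest is T.

T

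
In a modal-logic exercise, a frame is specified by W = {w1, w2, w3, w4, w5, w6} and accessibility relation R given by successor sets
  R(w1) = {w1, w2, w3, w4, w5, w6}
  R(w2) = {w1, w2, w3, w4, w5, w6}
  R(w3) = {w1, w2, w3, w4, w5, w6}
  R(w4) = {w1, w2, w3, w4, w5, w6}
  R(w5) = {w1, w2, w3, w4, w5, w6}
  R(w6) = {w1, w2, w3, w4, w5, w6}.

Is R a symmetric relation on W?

Symmetric: yes — every pair in R has its reverse in R.

Yes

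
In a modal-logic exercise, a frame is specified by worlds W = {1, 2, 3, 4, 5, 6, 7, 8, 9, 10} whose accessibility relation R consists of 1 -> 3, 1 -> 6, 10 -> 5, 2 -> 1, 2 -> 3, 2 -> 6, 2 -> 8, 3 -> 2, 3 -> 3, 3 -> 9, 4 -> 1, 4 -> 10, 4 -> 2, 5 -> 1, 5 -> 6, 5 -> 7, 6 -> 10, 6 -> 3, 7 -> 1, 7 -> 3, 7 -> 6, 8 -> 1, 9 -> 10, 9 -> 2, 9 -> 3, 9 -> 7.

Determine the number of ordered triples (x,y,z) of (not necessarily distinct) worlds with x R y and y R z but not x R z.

Enumerating: (1,3,2), (1,3,9), (1,6,10), (10,5,1), (10,5,6), (10,5,7), (2,3,2), (2,3,9), (2,6,10), (3,2,1), (3,2,6), (3,2,8), … and 27 more.
Total: 39.

39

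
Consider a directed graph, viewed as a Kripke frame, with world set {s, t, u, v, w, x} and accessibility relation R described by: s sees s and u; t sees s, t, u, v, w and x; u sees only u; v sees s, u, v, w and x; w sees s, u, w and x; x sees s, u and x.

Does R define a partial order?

Yes

Reflexive: yes — every world is R-related to itself.
Transitive: yes — every two-step R-path is closed by a direct edge.
Antisymmetric: yes — no distinct pair is related both ways.
So R is a partial order.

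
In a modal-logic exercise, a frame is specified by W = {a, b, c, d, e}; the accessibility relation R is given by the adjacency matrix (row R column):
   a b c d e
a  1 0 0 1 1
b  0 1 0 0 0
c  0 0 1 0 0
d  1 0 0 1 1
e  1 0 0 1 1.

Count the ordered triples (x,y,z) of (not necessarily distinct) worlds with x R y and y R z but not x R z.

R is transitive; there are no such tuples.

0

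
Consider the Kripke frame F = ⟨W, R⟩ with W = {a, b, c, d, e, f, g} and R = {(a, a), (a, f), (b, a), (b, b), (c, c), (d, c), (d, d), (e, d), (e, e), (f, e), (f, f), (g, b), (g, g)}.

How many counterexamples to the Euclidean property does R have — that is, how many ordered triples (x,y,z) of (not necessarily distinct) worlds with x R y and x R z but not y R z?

6

Enumerating: (a,f,a), (b,a,b), (d,c,d), (e,d,e), (f,e,f), (g,b,g).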